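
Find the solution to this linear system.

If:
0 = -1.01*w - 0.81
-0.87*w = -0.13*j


Then:
j = -5.37
w = -0.80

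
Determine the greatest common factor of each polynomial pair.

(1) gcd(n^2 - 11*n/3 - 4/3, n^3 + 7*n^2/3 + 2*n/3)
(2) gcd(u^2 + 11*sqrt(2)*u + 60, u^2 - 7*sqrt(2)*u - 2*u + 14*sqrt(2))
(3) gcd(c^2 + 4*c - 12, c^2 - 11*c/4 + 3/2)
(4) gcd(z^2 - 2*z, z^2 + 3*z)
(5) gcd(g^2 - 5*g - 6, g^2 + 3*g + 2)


(1) = n + 1/3
(2) = 1
(3) = gcd((c - 2)*(c + 6), (c - 2)*(c - 3/4)) = c - 2
(4) = gcd(z*(z - 2), z*(z + 3)) = z
(5) = gcd((g - 6)*(g + 1), (g + 1)*(g + 2)) = g + 1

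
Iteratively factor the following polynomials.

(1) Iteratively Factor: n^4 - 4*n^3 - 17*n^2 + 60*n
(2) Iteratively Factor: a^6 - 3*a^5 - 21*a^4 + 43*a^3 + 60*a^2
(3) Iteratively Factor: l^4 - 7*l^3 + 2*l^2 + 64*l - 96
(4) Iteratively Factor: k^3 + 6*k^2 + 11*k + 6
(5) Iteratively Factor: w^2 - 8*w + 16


(1) = (n - 5)*(n^3 + n^2 - 12*n) = (n - 5)*(n + 4)*(n^2 - 3*n) = n*(n - 5)*(n + 4)*(n - 3)
(2) = (a + 4)*(a^5 - 7*a^4 + 7*a^3 + 15*a^2) = (a - 3)*(a + 4)*(a^4 - 4*a^3 - 5*a^2) = (a - 3)*(a + 1)*(a + 4)*(a^3 - 5*a^2) = a*(a - 3)*(a + 1)*(a + 4)*(a^2 - 5*a) = a*(a - 5)*(a - 3)*(a + 1)*(a + 4)*(a)
(3) = (l - 4)*(l^3 - 3*l^2 - 10*l + 24) = (l - 4)^2*(l^2 + l - 6) = (l - 4)^2*(l + 3)*(l - 2)
(4) = (k + 1)*(k^2 + 5*k + 6) = (k + 1)*(k + 2)*(k + 3)
(5) = (w - 4)*(w - 4)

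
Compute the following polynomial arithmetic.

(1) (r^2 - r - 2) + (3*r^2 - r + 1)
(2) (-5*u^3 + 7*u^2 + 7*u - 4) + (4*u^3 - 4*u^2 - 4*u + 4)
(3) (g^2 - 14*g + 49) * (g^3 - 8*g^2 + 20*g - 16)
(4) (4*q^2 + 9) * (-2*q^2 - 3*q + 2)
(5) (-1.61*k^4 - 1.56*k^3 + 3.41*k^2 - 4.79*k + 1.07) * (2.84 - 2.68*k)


(1) = 4*r^2 - 2*r - 1
(2) = -u^3 + 3*u^2 + 3*u
(3) = g^5 - 22*g^4 + 181*g^3 - 688*g^2 + 1204*g - 784
(4) = -8*q^4 - 12*q^3 - 10*q^2 - 27*q + 18
(5) = 4.3148*k^5 - 0.3916*k^4 - 13.5692*k^3 + 22.5216*k^2 - 16.4712*k + 3.0388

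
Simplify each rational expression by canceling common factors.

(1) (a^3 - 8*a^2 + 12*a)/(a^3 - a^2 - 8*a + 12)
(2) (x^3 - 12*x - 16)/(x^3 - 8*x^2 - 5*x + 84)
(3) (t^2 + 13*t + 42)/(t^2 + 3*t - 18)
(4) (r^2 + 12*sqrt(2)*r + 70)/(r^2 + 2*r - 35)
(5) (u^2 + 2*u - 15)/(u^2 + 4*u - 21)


(1) = (a^2 - 6*a)/(a^2 + a - 6)
(2) = (x^2 + 4*x + 4)/(x^2 - 4*x - 21)
(3) = (t + 7)/(t - 3)
(4) = (r^2 + 12*sqrt(2)*r + 70)/(r^2 + 2*r - 35)
(5) = (u + 5)/(u + 7)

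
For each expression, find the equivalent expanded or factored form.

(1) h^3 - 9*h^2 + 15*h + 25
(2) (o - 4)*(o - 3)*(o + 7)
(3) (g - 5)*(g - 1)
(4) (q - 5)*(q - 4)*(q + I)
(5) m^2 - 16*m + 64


(1) = (h - 5)^2*(h + 1)
(2) = o^3 - 37*o + 84
(3) = g^2 - 6*g + 5
(4) = q^3 - 9*q^2 + I*q^2 + 20*q - 9*I*q + 20*I
(5) = (m - 8)^2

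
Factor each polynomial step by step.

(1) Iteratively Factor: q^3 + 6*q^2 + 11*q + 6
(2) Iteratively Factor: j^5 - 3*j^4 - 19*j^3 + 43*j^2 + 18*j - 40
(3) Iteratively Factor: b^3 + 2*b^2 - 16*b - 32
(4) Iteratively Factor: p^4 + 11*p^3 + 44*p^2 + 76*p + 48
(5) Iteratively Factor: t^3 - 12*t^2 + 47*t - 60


(1) = (q + 1)*(q^2 + 5*q + 6) = (q + 1)*(q + 2)*(q + 3)
(2) = (j - 1)*(j^4 - 2*j^3 - 21*j^2 + 22*j + 40) = (j - 1)*(j + 4)*(j^3 - 6*j^2 + 3*j + 10) = (j - 2)*(j - 1)*(j + 4)*(j^2 - 4*j - 5) = (j - 2)*(j - 1)*(j + 1)*(j + 4)*(j - 5)
(3) = (b + 2)*(b^2 - 16) = (b - 4)*(b + 2)*(b + 4)
(4) = (p + 2)*(p^3 + 9*p^2 + 26*p + 24) = (p + 2)*(p + 3)*(p^2 + 6*p + 8) = (p + 2)*(p + 3)*(p + 4)*(p + 2)
(5) = (t - 3)*(t^2 - 9*t + 20) = (t - 4)*(t - 3)*(t - 5)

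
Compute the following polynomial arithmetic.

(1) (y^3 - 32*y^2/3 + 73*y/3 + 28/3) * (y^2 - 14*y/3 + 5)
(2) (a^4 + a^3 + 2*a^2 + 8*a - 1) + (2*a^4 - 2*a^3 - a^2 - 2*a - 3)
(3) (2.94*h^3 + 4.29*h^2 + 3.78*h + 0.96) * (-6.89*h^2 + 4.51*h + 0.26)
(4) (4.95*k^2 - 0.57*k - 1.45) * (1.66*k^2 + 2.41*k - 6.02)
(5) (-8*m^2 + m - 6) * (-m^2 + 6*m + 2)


(1) = y^5 - 46*y^4/3 + 712*y^3/9 - 1418*y^2/9 + 703*y/9 + 140/3
(2) = 3*a^4 - a^3 + a^2 + 6*a - 4
(3) = -20.2566*h^5 - 16.2987*h^4 - 5.9319*h^3 + 11.5488*h^2 + 5.3124*h + 0.2496
(4) = 8.217*k^4 + 10.9833*k^3 - 33.5797*k^2 - 0.0631*k + 8.729
(5) = 8*m^4 - 49*m^3 - 4*m^2 - 34*m - 12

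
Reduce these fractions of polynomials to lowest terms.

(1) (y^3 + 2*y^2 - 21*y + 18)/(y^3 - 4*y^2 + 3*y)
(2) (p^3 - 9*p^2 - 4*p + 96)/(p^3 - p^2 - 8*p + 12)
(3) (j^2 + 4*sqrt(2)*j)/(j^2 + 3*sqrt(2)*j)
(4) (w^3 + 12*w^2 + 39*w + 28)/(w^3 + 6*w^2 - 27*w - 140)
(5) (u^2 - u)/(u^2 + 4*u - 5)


(1) = (y + 6)/y
(2) = (p^2 - 12*p + 32)/(p^2 - 4*p + 4)
(3) = (j + 4*sqrt(2))/(j + 3*sqrt(2))
(4) = (w + 1)/(w - 5)
(5) = u/(u + 5)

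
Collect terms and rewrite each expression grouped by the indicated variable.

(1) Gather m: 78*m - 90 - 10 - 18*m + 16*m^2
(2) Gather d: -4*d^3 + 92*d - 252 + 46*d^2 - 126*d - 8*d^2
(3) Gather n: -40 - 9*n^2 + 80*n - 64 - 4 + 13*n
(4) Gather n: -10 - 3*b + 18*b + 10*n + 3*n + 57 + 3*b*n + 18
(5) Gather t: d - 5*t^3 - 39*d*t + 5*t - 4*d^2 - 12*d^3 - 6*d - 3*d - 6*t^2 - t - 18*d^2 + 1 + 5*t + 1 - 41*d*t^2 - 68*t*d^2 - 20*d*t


(1) = 16*m^2 + 60*m - 100
(2) = -4*d^3 + 38*d^2 - 34*d - 252
(3) = -9*n^2 + 93*n - 108
(4) = 15*b + n*(3*b + 13) + 65
(5) = -12*d^3 - 22*d^2 - 8*d - 5*t^3 + t^2*(-41*d - 6) + t*(-68*d^2 - 59*d + 9) + 2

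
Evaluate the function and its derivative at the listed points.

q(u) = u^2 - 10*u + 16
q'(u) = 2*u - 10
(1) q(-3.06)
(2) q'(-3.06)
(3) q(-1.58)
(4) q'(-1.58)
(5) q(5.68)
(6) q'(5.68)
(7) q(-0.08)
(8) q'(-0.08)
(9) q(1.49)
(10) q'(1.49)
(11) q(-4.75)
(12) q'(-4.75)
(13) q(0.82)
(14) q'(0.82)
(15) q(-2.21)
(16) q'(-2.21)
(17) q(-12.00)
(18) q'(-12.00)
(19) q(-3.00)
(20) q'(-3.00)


(1) = 55.96
(2) = -16.12
(3) = 34.30
(4) = -13.16
(5) = -8.54
(6) = 1.36
(7) = 16.81
(8) = -10.16
(9) = 3.32
(10) = -7.02
(11) = 86.06
(12) = -19.50
(13) = 8.47
(14) = -8.36
(15) = 42.98
(16) = -14.42
(17) = 280.00
(18) = -34.00
(19) = 55.00
(20) = -16.00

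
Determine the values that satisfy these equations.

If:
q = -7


Then:
q = -7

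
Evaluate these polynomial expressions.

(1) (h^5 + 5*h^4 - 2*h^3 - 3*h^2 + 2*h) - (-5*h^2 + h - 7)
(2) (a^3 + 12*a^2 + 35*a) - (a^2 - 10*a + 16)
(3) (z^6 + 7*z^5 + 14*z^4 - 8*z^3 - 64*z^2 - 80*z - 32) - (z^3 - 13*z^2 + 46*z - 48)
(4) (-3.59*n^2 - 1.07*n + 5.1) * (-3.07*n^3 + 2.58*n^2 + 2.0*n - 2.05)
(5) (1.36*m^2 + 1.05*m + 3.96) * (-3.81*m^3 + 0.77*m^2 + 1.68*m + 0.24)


(1) = h^5 + 5*h^4 - 2*h^3 + 2*h^2 + h + 7
(2) = a^3 + 11*a^2 + 45*a - 16
(3) = z^6 + 7*z^5 + 14*z^4 - 9*z^3 - 51*z^2 - 126*z + 16
(4) = 11.0213*n^5 - 5.9773*n^4 - 25.5976*n^3 + 18.3775*n^2 + 12.3935*n - 10.455
(5) = -5.1816*m^5 - 2.9533*m^4 - 11.9943*m^3 + 5.1396*m^2 + 6.9048*m + 0.9504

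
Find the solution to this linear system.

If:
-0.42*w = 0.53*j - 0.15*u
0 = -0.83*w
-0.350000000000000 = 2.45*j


Then:
j = -0.14
u = -0.50
w = 0.00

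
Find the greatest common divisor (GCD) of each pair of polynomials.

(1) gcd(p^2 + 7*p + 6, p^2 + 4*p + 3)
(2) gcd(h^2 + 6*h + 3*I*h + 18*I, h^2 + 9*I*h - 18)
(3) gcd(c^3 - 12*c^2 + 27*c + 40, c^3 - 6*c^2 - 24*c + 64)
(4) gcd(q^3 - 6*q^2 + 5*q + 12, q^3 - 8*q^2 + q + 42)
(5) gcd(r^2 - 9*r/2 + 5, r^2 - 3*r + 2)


(1) = p + 1
(2) = gcd((h + 6)*(h + 3*I), (h + 3*I)*(h + 6*I)) = h + 3*I
(3) = c - 8
(4) = q - 3
(5) = gcd((r - 5/2)*(r - 2), (r - 2)*(r - 1)) = r - 2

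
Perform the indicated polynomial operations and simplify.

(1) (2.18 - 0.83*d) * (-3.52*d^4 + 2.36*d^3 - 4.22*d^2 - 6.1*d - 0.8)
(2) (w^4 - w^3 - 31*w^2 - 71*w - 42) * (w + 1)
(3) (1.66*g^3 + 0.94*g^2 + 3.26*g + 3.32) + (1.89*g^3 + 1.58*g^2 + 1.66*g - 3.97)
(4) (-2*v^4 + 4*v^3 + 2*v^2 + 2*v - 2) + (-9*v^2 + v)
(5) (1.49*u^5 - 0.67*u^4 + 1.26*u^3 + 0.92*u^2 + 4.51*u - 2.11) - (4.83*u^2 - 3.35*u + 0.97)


(1) = 2.9216*d^5 - 9.6324*d^4 + 8.6474*d^3 - 4.1366*d^2 - 12.634*d - 1.744
(2) = w^5 - 32*w^3 - 102*w^2 - 113*w - 42
(3) = 3.55*g^3 + 2.52*g^2 + 4.92*g - 0.65
(4) = -2*v^4 + 4*v^3 - 7*v^2 + 3*v - 2
(5) = 1.49*u^5 - 0.67*u^4 + 1.26*u^3 - 3.91*u^2 + 7.86*u - 3.08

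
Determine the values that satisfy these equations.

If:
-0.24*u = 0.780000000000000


Then:
u = -3.25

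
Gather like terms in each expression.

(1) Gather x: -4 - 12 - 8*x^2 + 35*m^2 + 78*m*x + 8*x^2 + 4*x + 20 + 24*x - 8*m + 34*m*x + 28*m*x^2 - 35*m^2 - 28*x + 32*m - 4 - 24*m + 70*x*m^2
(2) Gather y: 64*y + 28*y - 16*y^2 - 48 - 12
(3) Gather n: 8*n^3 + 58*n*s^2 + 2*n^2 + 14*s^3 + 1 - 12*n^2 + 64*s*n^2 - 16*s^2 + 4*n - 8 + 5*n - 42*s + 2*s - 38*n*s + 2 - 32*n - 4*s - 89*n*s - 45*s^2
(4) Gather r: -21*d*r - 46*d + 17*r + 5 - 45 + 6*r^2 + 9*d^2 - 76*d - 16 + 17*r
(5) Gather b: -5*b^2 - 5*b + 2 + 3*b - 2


(1) = 28*m*x^2 + x*(70*m^2 + 112*m)
(2) = -16*y^2 + 92*y - 60
(3) = 8*n^3 + n^2*(64*s - 10) + n*(58*s^2 - 127*s - 23) + 14*s^3 - 61*s^2 - 44*s - 5
(4) = 9*d^2 - 122*d + 6*r^2 + r*(34 - 21*d) - 56
(5) = -5*b^2 - 2*b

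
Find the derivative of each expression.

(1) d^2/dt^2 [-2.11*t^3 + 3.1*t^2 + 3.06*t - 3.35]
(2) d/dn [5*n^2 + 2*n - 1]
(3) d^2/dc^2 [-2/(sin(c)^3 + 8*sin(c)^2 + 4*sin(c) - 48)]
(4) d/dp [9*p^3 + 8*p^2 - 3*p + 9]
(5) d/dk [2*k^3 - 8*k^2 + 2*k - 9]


(1) = 6.2 - 12.66*t
(2) = 10*n + 2
(3) = 2*(9*sin(c)^6 + 88*sin(c)^5 + 252*sin(c)^4 + 400*sin(c)^3 + 1144*sin(c)^2 - 288*sin(c) - 800)/(sin(c)^3 + 8*sin(c)^2 + 4*sin(c) - 48)^3
(4) = 27*p^2 + 16*p - 3
(5) = 6*k^2 - 16*k + 2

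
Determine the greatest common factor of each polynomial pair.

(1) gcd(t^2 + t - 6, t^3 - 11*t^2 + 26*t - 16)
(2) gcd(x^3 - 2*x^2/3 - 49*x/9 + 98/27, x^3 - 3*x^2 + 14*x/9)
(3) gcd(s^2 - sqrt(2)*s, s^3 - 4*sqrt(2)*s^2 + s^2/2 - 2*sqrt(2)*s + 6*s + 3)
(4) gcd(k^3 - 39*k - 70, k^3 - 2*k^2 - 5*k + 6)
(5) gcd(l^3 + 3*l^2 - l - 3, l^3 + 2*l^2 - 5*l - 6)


(1) = gcd((t - 2)*(t + 3), (t - 8)*(t - 2)*(t - 1)) = t - 2
(2) = gcd((x - 7/3)*(x - 2/3)*(x + 7/3), x*(x - 7/3)*(x - 2/3)) = x^2 - 3*x + 14/9
(3) = s - sqrt(2)
(4) = gcd((k - 7)*(k + 2)*(k + 5), (k - 3)*(k - 1)*(k + 2)) = k + 2
(5) = l^2 + 4*l + 3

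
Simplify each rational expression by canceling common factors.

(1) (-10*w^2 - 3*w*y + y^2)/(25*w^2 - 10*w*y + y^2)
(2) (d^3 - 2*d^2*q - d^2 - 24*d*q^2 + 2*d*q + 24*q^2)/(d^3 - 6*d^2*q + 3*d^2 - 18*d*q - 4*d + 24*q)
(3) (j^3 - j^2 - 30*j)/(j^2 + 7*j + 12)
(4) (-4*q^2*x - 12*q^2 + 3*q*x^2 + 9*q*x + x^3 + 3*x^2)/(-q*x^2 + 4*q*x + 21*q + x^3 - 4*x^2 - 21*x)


(1) = (2*w + y)/(-5*w + y)
(2) = (d + 4*q)/(d + 4)
(3) = (j^3 - j^2 - 30*j)/(j^2 + 7*j + 12)
(4) = (4*q + x)/(x - 7)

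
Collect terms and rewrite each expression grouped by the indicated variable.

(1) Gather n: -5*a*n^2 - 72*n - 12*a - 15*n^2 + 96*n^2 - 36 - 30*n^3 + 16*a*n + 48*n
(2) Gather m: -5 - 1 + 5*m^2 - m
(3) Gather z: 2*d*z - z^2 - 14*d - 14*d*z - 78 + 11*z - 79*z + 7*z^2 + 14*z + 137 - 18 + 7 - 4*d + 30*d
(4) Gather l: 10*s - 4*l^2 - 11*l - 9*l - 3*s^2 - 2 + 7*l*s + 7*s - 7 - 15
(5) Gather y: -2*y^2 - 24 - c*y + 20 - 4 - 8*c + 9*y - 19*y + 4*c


(1) = -12*a - 30*n^3 + n^2*(81 - 5*a) + n*(16*a - 24) - 36
(2) = 5*m^2 - m - 6
(3) = 12*d + 6*z^2 + z*(-12*d - 54) + 48
(4) = -4*l^2 + l*(7*s - 20) - 3*s^2 + 17*s - 24
(5) = -4*c - 2*y^2 + y*(-c - 10) - 8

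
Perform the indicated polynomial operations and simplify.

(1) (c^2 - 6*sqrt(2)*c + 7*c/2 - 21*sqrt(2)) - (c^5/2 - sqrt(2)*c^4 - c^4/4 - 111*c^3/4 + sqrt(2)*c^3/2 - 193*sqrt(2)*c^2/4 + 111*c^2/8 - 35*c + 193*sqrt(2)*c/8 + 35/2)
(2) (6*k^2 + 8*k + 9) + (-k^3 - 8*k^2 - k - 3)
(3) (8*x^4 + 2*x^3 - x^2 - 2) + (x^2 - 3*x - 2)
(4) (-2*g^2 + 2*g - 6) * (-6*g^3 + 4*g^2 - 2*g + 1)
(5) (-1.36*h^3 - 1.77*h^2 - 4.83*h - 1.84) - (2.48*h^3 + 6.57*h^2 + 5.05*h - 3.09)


(1) = -c^5/2 + c^4/4 + sqrt(2)*c^4 - sqrt(2)*c^3/2 + 111*c^3/4 - 103*c^2/8 + 193*sqrt(2)*c^2/4 - 241*sqrt(2)*c/8 + 77*c/2 - 21*sqrt(2) - 35/2
(2) = -k^3 - 2*k^2 + 7*k + 6
(3) = 8*x^4 + 2*x^3 - 3*x - 4
(4) = 12*g^5 - 20*g^4 + 48*g^3 - 30*g^2 + 14*g - 6
(5) = -3.84*h^3 - 8.34*h^2 - 9.88*h + 1.25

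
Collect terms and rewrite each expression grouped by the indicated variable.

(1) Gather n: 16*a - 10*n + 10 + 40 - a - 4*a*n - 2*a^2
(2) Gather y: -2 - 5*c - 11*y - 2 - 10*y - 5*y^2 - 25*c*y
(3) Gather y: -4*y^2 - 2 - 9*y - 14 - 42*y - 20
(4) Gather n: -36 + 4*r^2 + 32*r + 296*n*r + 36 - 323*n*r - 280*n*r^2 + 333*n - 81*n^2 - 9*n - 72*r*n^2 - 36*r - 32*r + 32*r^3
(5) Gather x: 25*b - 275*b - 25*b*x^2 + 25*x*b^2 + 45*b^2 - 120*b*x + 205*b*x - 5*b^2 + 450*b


(1) = -2*a^2 + 15*a + n*(-4*a - 10) + 50
(2) = -5*c - 5*y^2 + y*(-25*c - 21) - 4
(3) = -4*y^2 - 51*y - 36
(4) = n^2*(-72*r - 81) + n*(-280*r^2 - 27*r + 324) + 32*r^3 + 4*r^2 - 36*r
(5) = 40*b^2 - 25*b*x^2 + 200*b + x*(25*b^2 + 85*b)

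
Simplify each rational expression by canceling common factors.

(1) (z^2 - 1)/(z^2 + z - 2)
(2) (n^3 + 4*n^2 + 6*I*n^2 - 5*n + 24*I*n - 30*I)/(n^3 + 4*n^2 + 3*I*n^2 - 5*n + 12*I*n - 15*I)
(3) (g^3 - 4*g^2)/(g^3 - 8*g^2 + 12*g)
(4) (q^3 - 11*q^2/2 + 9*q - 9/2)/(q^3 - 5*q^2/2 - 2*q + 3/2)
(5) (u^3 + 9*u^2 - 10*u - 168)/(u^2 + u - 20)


(1) = (z + 1)/(z + 2)
(2) = (n + 6*I)/(n + 3*I)
(3) = (g^2 - 4*g)/(g^2 - 8*g + 12)
(4) = (2*q^2 - 5*q + 3)/(2*q^2 + q - 1)
(5) = (u^2 + 13*u + 42)/(u + 5)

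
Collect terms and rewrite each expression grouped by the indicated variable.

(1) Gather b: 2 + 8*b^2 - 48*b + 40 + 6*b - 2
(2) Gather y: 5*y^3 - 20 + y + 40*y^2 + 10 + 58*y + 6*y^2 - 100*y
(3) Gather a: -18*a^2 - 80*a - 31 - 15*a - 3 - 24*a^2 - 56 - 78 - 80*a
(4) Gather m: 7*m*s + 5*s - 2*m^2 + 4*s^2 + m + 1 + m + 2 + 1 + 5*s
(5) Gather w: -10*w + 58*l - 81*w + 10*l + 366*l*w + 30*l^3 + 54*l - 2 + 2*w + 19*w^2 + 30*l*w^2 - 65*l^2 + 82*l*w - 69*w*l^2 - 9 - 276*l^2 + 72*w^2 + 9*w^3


(1) = 8*b^2 - 42*b + 40
(2) = 5*y^3 + 46*y^2 - 41*y - 10
(3) = -42*a^2 - 175*a - 168
(4) = -2*m^2 + m*(7*s + 2) + 4*s^2 + 10*s + 4
(5) = 30*l^3 - 341*l^2 + 122*l + 9*w^3 + w^2*(30*l + 91) + w*(-69*l^2 + 448*l - 89) - 11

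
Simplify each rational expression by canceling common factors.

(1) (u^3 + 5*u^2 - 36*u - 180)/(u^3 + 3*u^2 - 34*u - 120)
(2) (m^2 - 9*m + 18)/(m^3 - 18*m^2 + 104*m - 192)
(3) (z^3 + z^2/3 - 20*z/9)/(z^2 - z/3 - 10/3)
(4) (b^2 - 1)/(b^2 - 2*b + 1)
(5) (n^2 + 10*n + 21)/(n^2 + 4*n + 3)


(1) = (u + 6)/(u + 4)
(2) = (m - 3)/(m^2 - 12*m + 32)
(3) = (3*z^2 - 4*z)/(3*z - 6)
(4) = (b + 1)/(b - 1)
(5) = (n + 7)/(n + 1)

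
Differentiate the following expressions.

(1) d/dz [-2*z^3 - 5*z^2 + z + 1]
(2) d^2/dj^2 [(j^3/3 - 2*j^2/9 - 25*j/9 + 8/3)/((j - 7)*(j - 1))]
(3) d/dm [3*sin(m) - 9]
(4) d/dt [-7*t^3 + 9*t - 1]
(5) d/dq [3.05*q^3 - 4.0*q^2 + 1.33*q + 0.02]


(1) = -6*z^2 - 10*z + 1
(2) = 260/(9*(j^3 - 21*j^2 + 147*j - 343))
(3) = 3*cos(m)
(4) = 9 - 21*t^2
(5) = 9.15*q^2 - 8.0*q + 1.33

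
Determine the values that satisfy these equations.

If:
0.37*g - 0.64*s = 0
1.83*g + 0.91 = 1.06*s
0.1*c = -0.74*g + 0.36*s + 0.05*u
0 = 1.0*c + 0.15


Then:
c = -0.15
g = -0.75
s = -0.43
u = -8.25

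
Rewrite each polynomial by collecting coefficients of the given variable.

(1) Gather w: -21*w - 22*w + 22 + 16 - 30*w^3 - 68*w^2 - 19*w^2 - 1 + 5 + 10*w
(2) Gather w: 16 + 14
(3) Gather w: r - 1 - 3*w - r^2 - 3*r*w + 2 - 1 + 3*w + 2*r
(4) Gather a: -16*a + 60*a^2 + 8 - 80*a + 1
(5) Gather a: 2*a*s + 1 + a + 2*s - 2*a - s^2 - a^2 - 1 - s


(1) = -30*w^3 - 87*w^2 - 33*w + 42
(2) = 30
(3) = -r^2 - 3*r*w + 3*r
(4) = 60*a^2 - 96*a + 9
(5) = -a^2 + a*(2*s - 1) - s^2 + s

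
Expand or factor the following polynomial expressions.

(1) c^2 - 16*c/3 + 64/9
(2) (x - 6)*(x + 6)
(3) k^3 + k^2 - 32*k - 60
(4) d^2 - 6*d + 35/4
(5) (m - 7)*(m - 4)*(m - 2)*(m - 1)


(1) = (c - 8/3)^2
(2) = x^2 - 36
(3) = (k - 6)*(k + 2)*(k + 5)
(4) = (d - 7/2)*(d - 5/2)
(5) = m^4 - 14*m^3 + 63*m^2 - 106*m + 56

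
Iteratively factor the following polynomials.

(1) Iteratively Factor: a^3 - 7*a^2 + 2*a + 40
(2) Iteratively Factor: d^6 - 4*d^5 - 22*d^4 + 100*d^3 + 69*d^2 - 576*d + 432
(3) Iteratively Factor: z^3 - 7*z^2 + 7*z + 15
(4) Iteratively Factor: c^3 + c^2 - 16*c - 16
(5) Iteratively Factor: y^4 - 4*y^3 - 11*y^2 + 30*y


(1) = (a + 2)*(a^2 - 9*a + 20) = (a - 4)*(a + 2)*(a - 5)
(2) = (d + 4)*(d^5 - 8*d^4 + 10*d^3 + 60*d^2 - 171*d + 108) = (d - 4)*(d + 4)*(d^4 - 4*d^3 - 6*d^2 + 36*d - 27) = (d - 4)*(d + 3)*(d + 4)*(d^3 - 7*d^2 + 15*d - 9) = (d - 4)*(d - 1)*(d + 3)*(d + 4)*(d^2 - 6*d + 9) = (d - 4)*(d - 3)*(d - 1)*(d + 3)*(d + 4)*(d - 3)
(3) = (z - 5)*(z^2 - 2*z - 3) = (z - 5)*(z - 3)*(z + 1)
(4) = (c - 4)*(c^2 + 5*c + 4) = (c - 4)*(c + 4)*(c + 1)
(5) = (y - 5)*(y^3 + y^2 - 6*y) = (y - 5)*(y + 3)*(y^2 - 2*y) = (y - 5)*(y - 2)*(y + 3)*(y)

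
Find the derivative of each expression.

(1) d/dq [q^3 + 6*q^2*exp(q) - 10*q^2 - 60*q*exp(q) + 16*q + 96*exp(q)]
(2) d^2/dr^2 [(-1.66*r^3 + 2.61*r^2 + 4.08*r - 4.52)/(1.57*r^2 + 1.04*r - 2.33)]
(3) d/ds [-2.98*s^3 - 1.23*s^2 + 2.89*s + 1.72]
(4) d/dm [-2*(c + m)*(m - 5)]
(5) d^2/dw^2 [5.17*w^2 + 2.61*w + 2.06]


(1) = 6*q^2*exp(q) + 3*q^2 - 48*q*exp(q) - 20*q + 36*exp(q) + 16
(2) = (-4.145436*r^3 + 14.57283*r^2 - 8.803092*r + 5.265282)/(3.869893*r^6 + 7.690488*r^5 - 12.135315*r^4 - 21.70168*r^3 + 18.009735*r^2 + 16.938168*r - 12.649337)
(3) = -8.94*s^2 - 2.46*s + 2.89
(4) = -2*c - 4*m + 10
(5) = 10.3400000000000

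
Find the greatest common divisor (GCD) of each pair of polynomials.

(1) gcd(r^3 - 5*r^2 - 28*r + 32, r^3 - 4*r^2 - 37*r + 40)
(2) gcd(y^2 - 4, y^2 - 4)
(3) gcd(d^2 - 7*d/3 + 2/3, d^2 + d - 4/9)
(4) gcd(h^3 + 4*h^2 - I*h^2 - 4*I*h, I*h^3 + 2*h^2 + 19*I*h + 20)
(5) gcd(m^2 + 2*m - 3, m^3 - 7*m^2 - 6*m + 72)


(1) = r^2 - 9*r + 8
(2) = y^2 - 4
(3) = d - 1/3
(4) = h - I
(5) = m + 3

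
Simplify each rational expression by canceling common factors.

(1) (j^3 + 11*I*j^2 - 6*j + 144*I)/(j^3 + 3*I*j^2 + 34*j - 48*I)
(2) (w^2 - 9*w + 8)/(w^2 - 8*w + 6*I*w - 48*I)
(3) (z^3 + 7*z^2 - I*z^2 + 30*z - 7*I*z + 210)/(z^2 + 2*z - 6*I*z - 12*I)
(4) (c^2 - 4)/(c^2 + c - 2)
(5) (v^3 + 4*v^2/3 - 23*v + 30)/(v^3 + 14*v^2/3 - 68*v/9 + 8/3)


(1) = (j + 6*I)/(j - 2*I)
(2) = (w - 1)/(w + 6*I)
(3) = (z^2 + z*(7 + 5*I) + 35*I)/(z + 2)
(4) = (c - 2)/(c - 1)
(5) = (9*v^2 - 42*v + 45)/(9*v^2 - 12*v + 4)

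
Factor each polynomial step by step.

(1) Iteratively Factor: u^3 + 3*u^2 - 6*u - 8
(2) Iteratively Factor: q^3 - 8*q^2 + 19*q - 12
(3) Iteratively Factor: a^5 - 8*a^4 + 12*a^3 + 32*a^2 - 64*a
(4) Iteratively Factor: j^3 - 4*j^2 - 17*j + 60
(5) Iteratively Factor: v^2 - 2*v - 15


(1) = (u - 2)*(u^2 + 5*u + 4) = (u - 2)*(u + 4)*(u + 1)
(2) = (q - 1)*(q^2 - 7*q + 12) = (q - 4)*(q - 1)*(q - 3)
(3) = (a - 4)*(a^4 - 4*a^3 - 4*a^2 + 16*a) = (a - 4)*(a + 2)*(a^3 - 6*a^2 + 8*a) = (a - 4)*(a - 2)*(a + 2)*(a^2 - 4*a) = a*(a - 4)*(a - 2)*(a + 2)*(a - 4)
(4) = (j + 4)*(j^2 - 8*j + 15) = (j - 5)*(j + 4)*(j - 3)
(5) = (v - 5)*(v + 3)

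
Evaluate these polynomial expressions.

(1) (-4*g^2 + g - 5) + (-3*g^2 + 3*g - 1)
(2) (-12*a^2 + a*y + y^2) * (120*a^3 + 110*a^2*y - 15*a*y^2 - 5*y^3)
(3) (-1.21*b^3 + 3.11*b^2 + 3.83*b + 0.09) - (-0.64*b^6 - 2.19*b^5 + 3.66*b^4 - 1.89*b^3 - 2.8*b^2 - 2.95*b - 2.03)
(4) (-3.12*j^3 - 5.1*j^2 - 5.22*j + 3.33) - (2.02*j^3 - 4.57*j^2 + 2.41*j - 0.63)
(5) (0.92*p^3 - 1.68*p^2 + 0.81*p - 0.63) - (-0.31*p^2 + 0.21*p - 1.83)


(1) = -7*g^2 + 4*g - 6
(2) = -1440*a^5 - 1200*a^4*y + 410*a^3*y^2 + 155*a^2*y^3 - 20*a*y^4 - 5*y^5
(3) = 0.64*b^6 + 2.19*b^5 - 3.66*b^4 + 0.68*b^3 + 5.91*b^2 + 6.78*b + 2.12
(4) = -5.14*j^3 - 0.53*j^2 - 7.63*j + 3.96
(5) = 0.92*p^3 - 1.37*p^2 + 0.6*p + 1.2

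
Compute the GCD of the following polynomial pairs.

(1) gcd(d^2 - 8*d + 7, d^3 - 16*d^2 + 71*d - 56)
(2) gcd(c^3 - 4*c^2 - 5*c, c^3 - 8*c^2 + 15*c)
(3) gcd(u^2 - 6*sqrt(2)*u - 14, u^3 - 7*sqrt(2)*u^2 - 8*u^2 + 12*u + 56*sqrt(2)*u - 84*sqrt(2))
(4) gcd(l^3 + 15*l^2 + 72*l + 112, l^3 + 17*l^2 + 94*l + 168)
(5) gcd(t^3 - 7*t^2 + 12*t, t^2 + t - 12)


(1) = gcd((d - 7)*(d - 1), (d - 8)*(d - 7)*(d - 1)) = d^2 - 8*d + 7
(2) = c^2 - 5*c
(3) = gcd((u - 7*sqrt(2))*(u + sqrt(2)), (u - 6)*(u - 2)*(u - 7*sqrt(2))) = u - 7*sqrt(2)
(4) = l^2 + 11*l + 28
(5) = gcd(t*(t - 4)*(t - 3), (t - 3)*(t + 4)) = t - 3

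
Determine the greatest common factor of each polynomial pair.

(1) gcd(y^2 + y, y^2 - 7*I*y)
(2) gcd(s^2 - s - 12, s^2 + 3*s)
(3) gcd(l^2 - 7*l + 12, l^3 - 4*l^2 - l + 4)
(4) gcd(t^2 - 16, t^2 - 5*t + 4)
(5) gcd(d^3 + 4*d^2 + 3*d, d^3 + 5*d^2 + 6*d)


(1) = y
(2) = s + 3
(3) = gcd((l - 4)*(l - 3), (l - 4)*(l - 1)*(l + 1)) = l - 4
(4) = t - 4
(5) = gcd(d*(d + 1)*(d + 3), d*(d + 2)*(d + 3)) = d^2 + 3*d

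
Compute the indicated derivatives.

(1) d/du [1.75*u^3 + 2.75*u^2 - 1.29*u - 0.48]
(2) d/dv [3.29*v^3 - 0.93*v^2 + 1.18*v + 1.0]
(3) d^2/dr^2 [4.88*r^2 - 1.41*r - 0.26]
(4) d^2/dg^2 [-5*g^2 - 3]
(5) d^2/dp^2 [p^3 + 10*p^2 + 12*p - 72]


(1) = 5.25*u^2 + 5.5*u - 1.29
(2) = 9.87*v^2 - 1.86*v + 1.18
(3) = 9.76000000000000
(4) = -10
(5) = 6*p + 20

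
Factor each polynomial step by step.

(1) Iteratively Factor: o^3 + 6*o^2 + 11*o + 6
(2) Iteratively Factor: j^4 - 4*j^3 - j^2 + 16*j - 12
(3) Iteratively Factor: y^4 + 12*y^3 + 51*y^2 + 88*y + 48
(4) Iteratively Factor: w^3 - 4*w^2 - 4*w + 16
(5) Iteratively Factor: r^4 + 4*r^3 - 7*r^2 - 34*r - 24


(1) = (o + 2)*(o^2 + 4*o + 3) = (o + 2)*(o + 3)*(o + 1)
(2) = (j - 1)*(j^3 - 3*j^2 - 4*j + 12) = (j - 3)*(j - 1)*(j^2 - 4) = (j - 3)*(j - 2)*(j - 1)*(j + 2)
(3) = (y + 4)*(y^3 + 8*y^2 + 19*y + 12) = (y + 3)*(y + 4)*(y^2 + 5*y + 4) = (y + 3)*(y + 4)^2*(y + 1)
(4) = (w - 4)*(w^2 - 4) = (w - 4)*(w + 2)*(w - 2)
(5) = (r - 3)*(r^3 + 7*r^2 + 14*r + 8) = (r - 3)*(r + 1)*(r^2 + 6*r + 8) = (r - 3)*(r + 1)*(r + 2)*(r + 4)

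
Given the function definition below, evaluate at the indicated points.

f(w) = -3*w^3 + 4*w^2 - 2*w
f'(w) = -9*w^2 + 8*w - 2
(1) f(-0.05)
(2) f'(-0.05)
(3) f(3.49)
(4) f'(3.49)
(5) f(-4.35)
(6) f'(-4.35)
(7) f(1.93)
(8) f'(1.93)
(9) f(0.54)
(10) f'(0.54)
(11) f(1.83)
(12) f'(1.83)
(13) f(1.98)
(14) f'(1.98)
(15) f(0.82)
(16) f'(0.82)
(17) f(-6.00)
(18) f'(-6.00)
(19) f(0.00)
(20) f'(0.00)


(1) = 0.11
(2) = -2.42
(3) = -85.79
(4) = -83.70
(5) = 331.33
(6) = -207.10
(7) = -10.53
(8) = -20.08
(9) = -0.39
(10) = -0.30
(11) = -8.65
(12) = -17.50
(13) = -11.57
(14) = -21.44
(15) = -0.60
(16) = -1.49
(17) = 804.00
(18) = -374.00
(19) = 0.00
(20) = -2.00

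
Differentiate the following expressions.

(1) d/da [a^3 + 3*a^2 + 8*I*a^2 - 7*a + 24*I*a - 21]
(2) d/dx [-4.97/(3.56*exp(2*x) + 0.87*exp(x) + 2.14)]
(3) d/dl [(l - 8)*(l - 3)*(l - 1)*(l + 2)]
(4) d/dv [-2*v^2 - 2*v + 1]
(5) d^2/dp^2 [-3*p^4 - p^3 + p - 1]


(1) = 3*a^2 + a*(6 + 16*I) - 7 + 24*I
(2) = (35.3864*exp(x) + 4.3239)*exp(x)/(3.56*exp(2*x) + 0.87*exp(x) + 2.14)^2
(3) = 4*l^3 - 30*l^2 + 22*l + 46
(4) = -4*v - 2
(5) = 6*p*(-6*p - 1)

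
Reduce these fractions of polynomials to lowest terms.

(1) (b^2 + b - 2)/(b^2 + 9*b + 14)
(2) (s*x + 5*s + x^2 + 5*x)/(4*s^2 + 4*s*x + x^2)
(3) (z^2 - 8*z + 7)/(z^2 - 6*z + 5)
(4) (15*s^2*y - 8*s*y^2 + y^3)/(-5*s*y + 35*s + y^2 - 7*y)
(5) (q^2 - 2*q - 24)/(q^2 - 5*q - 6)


(1) = (b - 1)/(b + 7)
(2) = (s*x + 5*s + x^2 + 5*x)/(4*s^2 + 4*s*x + x^2)
(3) = (z - 7)/(z - 5)
(4) = (-3*s*y + y^2)/(y - 7)
(5) = (q + 4)/(q + 1)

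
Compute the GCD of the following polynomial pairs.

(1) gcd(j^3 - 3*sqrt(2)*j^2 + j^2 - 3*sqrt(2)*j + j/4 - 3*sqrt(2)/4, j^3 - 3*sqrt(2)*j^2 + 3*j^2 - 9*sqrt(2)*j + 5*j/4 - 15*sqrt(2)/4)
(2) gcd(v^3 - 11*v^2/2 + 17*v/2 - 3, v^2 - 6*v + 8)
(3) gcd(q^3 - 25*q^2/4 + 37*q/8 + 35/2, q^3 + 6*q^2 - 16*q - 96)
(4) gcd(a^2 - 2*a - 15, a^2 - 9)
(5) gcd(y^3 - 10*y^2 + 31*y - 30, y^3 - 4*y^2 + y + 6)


(1) = gcd((j + 1/2)^2*(j - 3*sqrt(2)), (j + 1/2)*(j + 5/2)*(j - 3*sqrt(2))) = j^2 + j*(1/2 - 3*sqrt(2)) - 3*sqrt(2)/2
(2) = v - 2
(3) = q - 4
(4) = a + 3
(5) = gcd((y - 5)*(y - 3)*(y - 2), (y - 3)*(y - 2)*(y + 1)) = y^2 - 5*y + 6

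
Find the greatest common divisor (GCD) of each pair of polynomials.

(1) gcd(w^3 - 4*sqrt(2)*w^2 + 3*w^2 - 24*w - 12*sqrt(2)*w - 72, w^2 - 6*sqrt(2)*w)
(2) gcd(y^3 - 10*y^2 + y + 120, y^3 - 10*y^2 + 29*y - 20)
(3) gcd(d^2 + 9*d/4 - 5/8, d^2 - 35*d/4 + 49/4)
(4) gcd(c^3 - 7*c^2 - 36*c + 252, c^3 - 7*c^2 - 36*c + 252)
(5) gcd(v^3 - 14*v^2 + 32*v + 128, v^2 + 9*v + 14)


(1) = gcd((w + 3)*(w - 6*sqrt(2))*(w + 2*sqrt(2)), w*(w - 6*sqrt(2))) = w - 6*sqrt(2)
(2) = y - 5
(3) = gcd((d - 1/4)*(d + 5/2), (d - 7)*(d - 7/4)) = 1
(4) = c^3 - 7*c^2 - 36*c + 252
(5) = v + 2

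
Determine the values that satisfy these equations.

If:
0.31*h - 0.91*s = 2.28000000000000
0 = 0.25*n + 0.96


Then:
h = 2.93548387096774*s + 7.35483870967742
n = -3.84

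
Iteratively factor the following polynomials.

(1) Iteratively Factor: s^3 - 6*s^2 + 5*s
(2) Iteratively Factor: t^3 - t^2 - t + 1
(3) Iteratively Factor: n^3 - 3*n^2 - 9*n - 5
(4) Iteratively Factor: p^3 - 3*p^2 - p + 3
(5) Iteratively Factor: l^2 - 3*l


(1) = (s - 1)*(s^2 - 5*s) = (s - 5)*(s - 1)*(s)
(2) = (t + 1)*(t^2 - 2*t + 1) = (t - 1)*(t + 1)*(t - 1)
(3) = (n + 1)*(n^2 - 4*n - 5) = (n - 5)*(n + 1)*(n + 1)
(4) = (p - 3)*(p^2 - 1) = (p - 3)*(p - 1)*(p + 1)
(5) = (l - 3)*(l)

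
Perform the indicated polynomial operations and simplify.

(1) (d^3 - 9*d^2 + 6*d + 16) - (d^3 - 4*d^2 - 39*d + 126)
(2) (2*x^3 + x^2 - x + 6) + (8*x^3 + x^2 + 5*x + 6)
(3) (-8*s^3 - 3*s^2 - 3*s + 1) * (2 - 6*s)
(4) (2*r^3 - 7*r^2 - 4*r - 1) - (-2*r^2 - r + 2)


(1) = -5*d^2 + 45*d - 110
(2) = 10*x^3 + 2*x^2 + 4*x + 12
(3) = 48*s^4 + 2*s^3 + 12*s^2 - 12*s + 2
(4) = 2*r^3 - 5*r^2 - 3*r - 3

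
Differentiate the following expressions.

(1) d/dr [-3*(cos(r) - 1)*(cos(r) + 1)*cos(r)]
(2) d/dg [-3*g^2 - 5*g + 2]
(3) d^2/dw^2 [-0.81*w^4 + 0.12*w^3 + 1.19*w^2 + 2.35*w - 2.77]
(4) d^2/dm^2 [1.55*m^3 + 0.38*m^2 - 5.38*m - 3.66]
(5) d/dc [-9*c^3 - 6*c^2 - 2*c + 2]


(1) = 3*(3*cos(r)^2 - 1)*sin(r)
(2) = -6*g - 5
(3) = -9.72*w^2 + 0.72*w + 2.38
(4) = 9.3*m + 0.76
(5) = -27*c^2 - 12*c - 2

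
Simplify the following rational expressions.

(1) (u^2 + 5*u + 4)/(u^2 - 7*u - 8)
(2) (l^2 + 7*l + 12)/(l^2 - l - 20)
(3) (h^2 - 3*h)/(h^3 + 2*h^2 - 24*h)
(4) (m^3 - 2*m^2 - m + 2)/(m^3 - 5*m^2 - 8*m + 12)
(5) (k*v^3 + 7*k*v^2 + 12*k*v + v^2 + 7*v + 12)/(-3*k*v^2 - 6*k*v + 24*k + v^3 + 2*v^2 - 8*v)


(1) = (u + 4)/(u - 8)
(2) = (l + 3)/(l - 5)
(3) = (h - 3)/(h^2 + 2*h - 24)
(4) = (m^2 - m - 2)/(m^2 - 4*m - 12)
(5) = (k*v^2 + 3*k*v + v + 3)/(-3*k*v + 6*k + v^2 - 2*v)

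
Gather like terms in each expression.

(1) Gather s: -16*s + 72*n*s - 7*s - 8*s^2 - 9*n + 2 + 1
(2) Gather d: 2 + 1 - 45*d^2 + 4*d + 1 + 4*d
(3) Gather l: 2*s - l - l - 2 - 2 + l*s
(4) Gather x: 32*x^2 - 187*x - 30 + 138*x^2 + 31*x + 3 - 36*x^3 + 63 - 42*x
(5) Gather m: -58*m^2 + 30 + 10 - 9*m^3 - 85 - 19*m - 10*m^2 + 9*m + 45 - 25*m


(1) = -9*n - 8*s^2 + s*(72*n - 23) + 3
(2) = -45*d^2 + 8*d + 4
(3) = l*(s - 2) + 2*s - 4
(4) = -36*x^3 + 170*x^2 - 198*x + 36
(5) = -9*m^3 - 68*m^2 - 35*m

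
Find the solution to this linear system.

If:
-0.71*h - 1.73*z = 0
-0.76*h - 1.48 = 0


Then:
h = -1.95
z = 0.80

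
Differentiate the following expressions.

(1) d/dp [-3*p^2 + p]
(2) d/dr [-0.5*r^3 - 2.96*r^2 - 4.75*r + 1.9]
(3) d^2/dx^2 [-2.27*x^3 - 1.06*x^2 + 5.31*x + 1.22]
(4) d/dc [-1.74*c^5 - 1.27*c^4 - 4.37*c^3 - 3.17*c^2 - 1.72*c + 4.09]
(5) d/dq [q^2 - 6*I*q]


(1) = 1 - 6*p
(2) = -1.5*r^2 - 5.92*r - 4.75
(3) = -13.62*x - 2.12
(4) = -8.7*c^4 - 5.08*c^3 - 13.11*c^2 - 6.34*c - 1.72
(5) = 2*q - 6*I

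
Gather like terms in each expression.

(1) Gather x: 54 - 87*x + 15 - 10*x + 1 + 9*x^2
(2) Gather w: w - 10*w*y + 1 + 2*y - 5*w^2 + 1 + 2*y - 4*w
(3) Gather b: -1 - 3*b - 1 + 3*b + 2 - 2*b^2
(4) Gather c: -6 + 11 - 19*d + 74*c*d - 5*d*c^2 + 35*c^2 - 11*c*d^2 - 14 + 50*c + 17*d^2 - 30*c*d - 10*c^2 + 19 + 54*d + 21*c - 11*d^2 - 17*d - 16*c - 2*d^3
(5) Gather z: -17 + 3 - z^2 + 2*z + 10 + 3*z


(1) = 9*x^2 - 97*x + 70
(2) = -5*w^2 + w*(-10*y - 3) + 4*y + 2
(3) = -2*b^2
(4) = c^2*(25 - 5*d) + c*(-11*d^2 + 44*d + 55) - 2*d^3 + 6*d^2 + 18*d + 10
(5) = -z^2 + 5*z - 4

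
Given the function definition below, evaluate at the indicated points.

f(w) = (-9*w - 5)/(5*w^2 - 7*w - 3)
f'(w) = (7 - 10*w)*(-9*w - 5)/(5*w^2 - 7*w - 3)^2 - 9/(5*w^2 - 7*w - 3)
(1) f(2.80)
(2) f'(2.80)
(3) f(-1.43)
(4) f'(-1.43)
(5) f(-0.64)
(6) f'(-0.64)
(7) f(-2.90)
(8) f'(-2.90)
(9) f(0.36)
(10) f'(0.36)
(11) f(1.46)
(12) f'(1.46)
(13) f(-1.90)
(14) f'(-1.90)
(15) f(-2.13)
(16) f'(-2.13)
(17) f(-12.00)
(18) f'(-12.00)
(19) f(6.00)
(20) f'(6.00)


(1) = -1.82
(2) = 1.76
(3) = 0.46
(4) = 0.04
(5) = 0.22
(6) = -1.73
(7) = 0.36
(8) = 0.06
(9) = 1.69
(10) = 0.67
(11) = 7.08
(12) = 24.52
(13) = 0.43
(14) = 0.07
(15) = 0.41
(16) = 0.07
(17) = 0.13
(18) = 0.01
(19) = -0.44
(20) = 0.10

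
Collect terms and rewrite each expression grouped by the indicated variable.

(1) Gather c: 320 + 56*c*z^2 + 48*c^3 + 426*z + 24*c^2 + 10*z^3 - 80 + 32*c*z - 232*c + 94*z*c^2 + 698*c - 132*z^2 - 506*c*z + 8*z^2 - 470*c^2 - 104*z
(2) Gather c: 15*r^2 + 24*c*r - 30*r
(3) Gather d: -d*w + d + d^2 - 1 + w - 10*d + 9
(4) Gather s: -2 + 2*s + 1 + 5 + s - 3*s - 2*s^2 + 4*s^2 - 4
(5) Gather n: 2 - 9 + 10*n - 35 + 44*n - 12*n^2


(1) = 48*c^3 + c^2*(94*z - 446) + c*(56*z^2 - 474*z + 466) + 10*z^3 - 124*z^2 + 322*z + 240
(2) = 24*c*r + 15*r^2 - 30*r
(3) = d^2 + d*(-w - 9) + w + 8
(4) = 2*s^2
(5) = -12*n^2 + 54*n - 42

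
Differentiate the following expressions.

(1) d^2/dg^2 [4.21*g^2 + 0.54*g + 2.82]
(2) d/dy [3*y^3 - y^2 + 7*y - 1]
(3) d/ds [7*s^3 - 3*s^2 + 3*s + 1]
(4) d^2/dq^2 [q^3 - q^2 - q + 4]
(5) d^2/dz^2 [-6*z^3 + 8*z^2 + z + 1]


(1) = 8.42000000000000
(2) = 9*y^2 - 2*y + 7
(3) = 21*s^2 - 6*s + 3
(4) = 6*q - 2
(5) = 16 - 36*z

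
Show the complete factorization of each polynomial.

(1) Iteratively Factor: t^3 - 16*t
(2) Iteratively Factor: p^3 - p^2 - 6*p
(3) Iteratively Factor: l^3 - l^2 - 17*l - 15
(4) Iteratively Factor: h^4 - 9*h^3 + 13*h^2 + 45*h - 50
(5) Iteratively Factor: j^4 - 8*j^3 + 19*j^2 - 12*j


(1) = (t + 4)*(t^2 - 4*t) = t*(t + 4)*(t - 4)
(2) = (p + 2)*(p^2 - 3*p) = (p - 3)*(p + 2)*(p)
(3) = (l + 3)*(l^2 - 4*l - 5) = (l + 1)*(l + 3)*(l - 5)
(4) = (h + 2)*(h^3 - 11*h^2 + 35*h - 25) = (h - 1)*(h + 2)*(h^2 - 10*h + 25) = (h - 5)*(h - 1)*(h + 2)*(h - 5)
(5) = (j)*(j^3 - 8*j^2 + 19*j - 12) = j*(j - 4)*(j^2 - 4*j + 3) = j*(j - 4)*(j - 3)*(j - 1)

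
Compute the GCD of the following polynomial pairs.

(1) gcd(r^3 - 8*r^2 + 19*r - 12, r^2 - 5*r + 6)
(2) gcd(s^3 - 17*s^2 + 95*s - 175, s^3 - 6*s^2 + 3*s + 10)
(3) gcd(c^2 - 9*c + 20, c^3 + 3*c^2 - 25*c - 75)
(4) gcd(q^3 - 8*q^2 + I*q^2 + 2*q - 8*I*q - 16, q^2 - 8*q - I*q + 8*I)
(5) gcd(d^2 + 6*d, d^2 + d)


(1) = gcd((r - 4)*(r - 3)*(r - 1), (r - 3)*(r - 2)) = r - 3
(2) = gcd((s - 7)*(s - 5)^2, (s - 5)*(s - 2)*(s + 1)) = s - 5
(3) = gcd((c - 5)*(c - 4), (c - 5)*(c + 3)*(c + 5)) = c - 5
(4) = gcd((q - 8)*(q - I)*(q + 2*I), (q - 8)*(q - I)) = q^2 + q*(-8 - I) + 8*I
(5) = d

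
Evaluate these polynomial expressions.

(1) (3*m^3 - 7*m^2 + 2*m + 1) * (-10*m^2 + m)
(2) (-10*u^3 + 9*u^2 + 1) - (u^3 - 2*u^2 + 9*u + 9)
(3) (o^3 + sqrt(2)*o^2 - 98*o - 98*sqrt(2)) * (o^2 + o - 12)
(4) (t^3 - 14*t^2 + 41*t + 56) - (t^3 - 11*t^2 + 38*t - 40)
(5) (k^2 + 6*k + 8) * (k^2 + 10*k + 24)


(1) = -30*m^5 + 73*m^4 - 27*m^3 - 8*m^2 + m
(2) = -11*u^3 + 11*u^2 - 9*u - 8
(3) = o^5 + o^4 + sqrt(2)*o^4 - 110*o^3 + sqrt(2)*o^3 - 110*sqrt(2)*o^2 - 98*o^2 - 98*sqrt(2)*o + 1176*o + 1176*sqrt(2)
(4) = -3*t^2 + 3*t + 96
(5) = k^4 + 16*k^3 + 92*k^2 + 224*k + 192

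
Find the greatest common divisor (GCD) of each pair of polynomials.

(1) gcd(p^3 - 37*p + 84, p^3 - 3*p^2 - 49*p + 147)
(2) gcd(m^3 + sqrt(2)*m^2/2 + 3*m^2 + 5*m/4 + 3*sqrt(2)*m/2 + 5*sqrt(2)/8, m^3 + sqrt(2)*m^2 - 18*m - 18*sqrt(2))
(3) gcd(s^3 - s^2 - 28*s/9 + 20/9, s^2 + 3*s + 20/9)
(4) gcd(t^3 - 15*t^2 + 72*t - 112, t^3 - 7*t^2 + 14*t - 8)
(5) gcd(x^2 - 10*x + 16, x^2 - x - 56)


(1) = p^2 + 4*p - 21
(2) = 1
(3) = gcd((s - 2)*(s - 2/3)*(s + 5/3), (s + 4/3)*(s + 5/3)) = s + 5/3
(4) = t - 4
(5) = gcd((x - 8)*(x - 2), (x - 8)*(x + 7)) = x - 8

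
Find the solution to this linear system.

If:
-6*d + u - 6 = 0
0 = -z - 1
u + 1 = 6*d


Then:
No Solution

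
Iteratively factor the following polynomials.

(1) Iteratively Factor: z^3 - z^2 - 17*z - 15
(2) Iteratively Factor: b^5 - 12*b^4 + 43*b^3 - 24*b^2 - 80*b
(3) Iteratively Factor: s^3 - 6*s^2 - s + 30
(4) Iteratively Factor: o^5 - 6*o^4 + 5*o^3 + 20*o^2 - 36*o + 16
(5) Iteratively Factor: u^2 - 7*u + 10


(1) = (z + 1)*(z^2 - 2*z - 15) = (z + 1)*(z + 3)*(z - 5)
(2) = (b - 5)*(b^4 - 7*b^3 + 8*b^2 + 16*b) = (b - 5)*(b + 1)*(b^3 - 8*b^2 + 16*b) = b*(b - 5)*(b + 1)*(b^2 - 8*b + 16) = b*(b - 5)*(b - 4)*(b + 1)*(b - 4)
(3) = (s - 3)*(s^2 - 3*s - 10) = (s - 5)*(s - 3)*(s + 2)
(4) = (o - 4)*(o^4 - 2*o^3 - 3*o^2 + 8*o - 4) = (o - 4)*(o + 2)*(o^3 - 4*o^2 + 5*o - 2) = (o - 4)*(o - 1)*(o + 2)*(o^2 - 3*o + 2) = (o - 4)*(o - 1)^2*(o + 2)*(o - 2)
(5) = (u - 5)*(u - 2)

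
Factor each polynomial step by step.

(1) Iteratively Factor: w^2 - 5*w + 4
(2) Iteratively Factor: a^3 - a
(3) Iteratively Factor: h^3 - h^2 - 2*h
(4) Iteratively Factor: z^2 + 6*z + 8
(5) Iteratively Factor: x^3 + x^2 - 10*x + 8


(1) = (w - 1)*(w - 4)
(2) = (a)*(a^2 - 1) = a*(a - 1)*(a + 1)
(3) = (h - 2)*(h^2 + h) = h*(h - 2)*(h + 1)
(4) = (z + 4)*(z + 2)
(5) = (x - 1)*(x^2 + 2*x - 8) = (x - 1)*(x + 4)*(x - 2)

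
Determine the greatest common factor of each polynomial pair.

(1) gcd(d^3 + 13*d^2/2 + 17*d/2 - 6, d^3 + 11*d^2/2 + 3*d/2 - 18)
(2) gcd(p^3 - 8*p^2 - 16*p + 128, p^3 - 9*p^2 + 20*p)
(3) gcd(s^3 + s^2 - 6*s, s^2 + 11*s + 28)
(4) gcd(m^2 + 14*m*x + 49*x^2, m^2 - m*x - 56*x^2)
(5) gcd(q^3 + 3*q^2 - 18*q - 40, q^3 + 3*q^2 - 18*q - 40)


(1) = d^2 + 7*d + 12
(2) = p - 4
(3) = gcd(s*(s - 2)*(s + 3), (s + 4)*(s + 7)) = 1
(4) = m + 7*x
(5) = gcd((q - 4)*(q + 2)*(q + 5), (q - 4)*(q + 2)*(q + 5)) = q^3 + 3*q^2 - 18*q - 40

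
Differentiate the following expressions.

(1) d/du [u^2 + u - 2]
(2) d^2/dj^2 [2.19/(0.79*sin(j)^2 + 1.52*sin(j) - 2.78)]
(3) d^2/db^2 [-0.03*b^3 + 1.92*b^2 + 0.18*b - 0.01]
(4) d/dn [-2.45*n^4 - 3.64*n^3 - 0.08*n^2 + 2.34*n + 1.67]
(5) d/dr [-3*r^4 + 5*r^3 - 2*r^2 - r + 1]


(1) = 2*u + 1
(2) = (-5.467116*sin(j)^4 - 7.889256*sin(j)^3 - 16.097814*sin(j)^2 + 6.524448*sin(j) + 19.738908)/(0.79*sin(j)^2 + 1.52*sin(j) - 2.78)^3
(3) = 3.84 - 0.18*b
(4) = -9.8*n^3 - 10.92*n^2 - 0.16*n + 2.34
(5) = -12*r^3 + 15*r^2 - 4*r - 1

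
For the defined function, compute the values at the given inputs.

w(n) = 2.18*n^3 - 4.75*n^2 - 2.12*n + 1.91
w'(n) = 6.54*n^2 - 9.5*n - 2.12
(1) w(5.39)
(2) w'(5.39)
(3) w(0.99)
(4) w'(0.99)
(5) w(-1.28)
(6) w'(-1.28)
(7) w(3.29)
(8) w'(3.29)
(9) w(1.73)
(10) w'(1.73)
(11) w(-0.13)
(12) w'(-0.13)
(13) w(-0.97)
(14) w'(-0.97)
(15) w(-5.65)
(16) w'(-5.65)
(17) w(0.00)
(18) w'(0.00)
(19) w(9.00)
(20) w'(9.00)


(1) = 193.85
(2) = 136.68
(3) = -2.73
(4) = -5.12
(5) = -7.73
(6) = 20.76
(7) = 21.15
(8) = 37.41
(9) = -4.69
(10) = 1.02
(11) = 2.10
(12) = -0.77
(13) = -2.49
(14) = 13.25
(15) = -530.93
(16) = 260.33
(17) = 1.91
(18) = -2.12
(19) = 1187.30
(20) = 442.12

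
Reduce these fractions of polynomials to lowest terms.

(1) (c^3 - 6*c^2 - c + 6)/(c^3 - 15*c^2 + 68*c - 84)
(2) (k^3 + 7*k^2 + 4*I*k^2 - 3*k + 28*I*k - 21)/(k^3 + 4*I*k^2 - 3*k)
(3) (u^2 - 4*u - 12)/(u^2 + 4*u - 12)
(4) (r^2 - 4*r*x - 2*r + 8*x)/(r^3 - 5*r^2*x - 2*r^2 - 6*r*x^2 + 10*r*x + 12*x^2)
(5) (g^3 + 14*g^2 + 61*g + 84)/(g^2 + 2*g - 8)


(1) = (c^2 - 1)/(c^2 - 9*c + 14)
(2) = (k + 7)/k
(3) = (u^2 - 4*u - 12)/(u^2 + 4*u - 12)
(4) = (-r + 4*x)/(-r^2 + 5*r*x + 6*x^2)
(5) = (g^2 + 10*g + 21)/(g - 2)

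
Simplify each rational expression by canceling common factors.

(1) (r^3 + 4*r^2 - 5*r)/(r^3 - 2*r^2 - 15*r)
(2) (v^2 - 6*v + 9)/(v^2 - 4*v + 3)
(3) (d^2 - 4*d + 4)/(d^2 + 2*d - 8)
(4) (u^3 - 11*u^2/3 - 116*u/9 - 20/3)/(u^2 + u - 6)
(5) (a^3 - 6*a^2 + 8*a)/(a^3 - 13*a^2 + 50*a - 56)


(1) = (r^2 + 4*r - 5)/(r^2 - 2*r - 15)
(2) = (v - 3)/(v - 1)
(3) = (d - 2)/(d + 4)
(4) = (9*u^3 - 33*u^2 - 116*u - 60)/(9*u^2 + 9*u - 54)
(5) = a/(a - 7)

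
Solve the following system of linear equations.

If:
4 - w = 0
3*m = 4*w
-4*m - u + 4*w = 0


Then:
m = 16/3
u = -16/3
w = 4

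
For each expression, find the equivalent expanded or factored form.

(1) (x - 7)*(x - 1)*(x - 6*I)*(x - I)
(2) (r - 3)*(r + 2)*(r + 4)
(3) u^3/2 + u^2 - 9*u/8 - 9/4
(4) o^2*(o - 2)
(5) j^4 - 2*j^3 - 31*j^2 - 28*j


(1) = x^4 - 8*x^3 - 7*I*x^3 + x^2 + 56*I*x^2 + 48*x - 49*I*x - 42
(2) = r^3 + 3*r^2 - 10*r - 24
(3) = (u/2 + 1)*(u - 3/2)*(u + 3/2)
(4) = o^3 - 2*o^2
(5) = j*(j - 7)*(j + 1)*(j + 4)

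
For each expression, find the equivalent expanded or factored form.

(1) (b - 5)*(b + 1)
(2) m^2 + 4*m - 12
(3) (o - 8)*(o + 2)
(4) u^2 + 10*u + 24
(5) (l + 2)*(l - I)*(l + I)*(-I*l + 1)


(1) = b^2 - 4*b - 5
(2) = (m - 2)*(m + 6)
(3) = o^2 - 6*o - 16
(4) = (u + 4)*(u + 6)
(5) = -I*l^4 + l^3 - 2*I*l^3 + 2*l^2 - I*l^2 + l - 2*I*l + 2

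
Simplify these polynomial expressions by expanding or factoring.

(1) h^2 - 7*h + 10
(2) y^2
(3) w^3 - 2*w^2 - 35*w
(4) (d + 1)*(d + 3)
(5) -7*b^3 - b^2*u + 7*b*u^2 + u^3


(1) = (h - 5)*(h - 2)
(2) = y^2
(3) = w*(w - 7)*(w + 5)
(4) = d^2 + 4*d + 3
(5) = (-b + u)*(b + u)*(7*b + u)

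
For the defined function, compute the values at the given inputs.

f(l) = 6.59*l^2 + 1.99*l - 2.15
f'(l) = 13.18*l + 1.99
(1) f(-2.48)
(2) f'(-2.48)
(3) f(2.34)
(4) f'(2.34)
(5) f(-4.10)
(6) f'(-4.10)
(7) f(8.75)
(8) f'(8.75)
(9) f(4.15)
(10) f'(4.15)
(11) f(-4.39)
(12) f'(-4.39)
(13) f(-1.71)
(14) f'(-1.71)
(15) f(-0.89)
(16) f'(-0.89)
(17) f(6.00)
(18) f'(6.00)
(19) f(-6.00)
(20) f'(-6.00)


(1) = 33.45
(2) = -30.70
(3) = 38.59
(4) = 32.83
(5) = 100.47
(6) = -52.05
(7) = 519.81
(8) = 117.31
(9) = 119.60
(10) = 56.69
(11) = 116.12
(12) = -55.87
(13) = 13.72
(14) = -20.55
(15) = 1.30
(16) = -9.74
(17) = 247.03
(18) = 81.07
(19) = 223.15
(20) = -77.09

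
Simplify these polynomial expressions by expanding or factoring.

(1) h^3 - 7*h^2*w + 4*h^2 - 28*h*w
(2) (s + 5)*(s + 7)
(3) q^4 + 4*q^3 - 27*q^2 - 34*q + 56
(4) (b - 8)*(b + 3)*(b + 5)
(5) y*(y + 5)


(1) = h*(h + 4)*(h - 7*w)
(2) = s^2 + 12*s + 35
(3) = (q - 4)*(q - 1)*(q + 2)*(q + 7)
(4) = b^3 - 49*b - 120
(5) = y^2 + 5*y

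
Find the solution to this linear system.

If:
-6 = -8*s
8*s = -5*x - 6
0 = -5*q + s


Then:
q = 3/20
s = 3/4
x = -12/5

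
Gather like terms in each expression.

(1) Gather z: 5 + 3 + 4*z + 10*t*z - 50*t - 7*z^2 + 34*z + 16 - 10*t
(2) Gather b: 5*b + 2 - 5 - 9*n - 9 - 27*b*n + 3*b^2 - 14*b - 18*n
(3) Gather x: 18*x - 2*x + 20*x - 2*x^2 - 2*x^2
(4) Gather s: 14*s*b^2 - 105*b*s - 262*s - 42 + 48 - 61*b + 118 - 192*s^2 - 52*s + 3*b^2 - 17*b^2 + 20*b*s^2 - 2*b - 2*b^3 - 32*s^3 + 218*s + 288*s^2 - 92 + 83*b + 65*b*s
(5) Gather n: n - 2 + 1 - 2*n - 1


(1) = -60*t - 7*z^2 + z*(10*t + 38) + 24
(2) = 3*b^2 + b*(-27*n - 9) - 27*n - 12
(3) = -4*x^2 + 36*x
(4) = -2*b^3 - 14*b^2 + 20*b - 32*s^3 + s^2*(20*b + 96) + s*(14*b^2 - 40*b - 96) + 32
(5) = -n - 2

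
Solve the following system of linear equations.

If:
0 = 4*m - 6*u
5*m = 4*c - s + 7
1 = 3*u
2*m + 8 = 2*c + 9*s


Then:
c = -63/76
m = 1/2
s = 45/38
u = 1/3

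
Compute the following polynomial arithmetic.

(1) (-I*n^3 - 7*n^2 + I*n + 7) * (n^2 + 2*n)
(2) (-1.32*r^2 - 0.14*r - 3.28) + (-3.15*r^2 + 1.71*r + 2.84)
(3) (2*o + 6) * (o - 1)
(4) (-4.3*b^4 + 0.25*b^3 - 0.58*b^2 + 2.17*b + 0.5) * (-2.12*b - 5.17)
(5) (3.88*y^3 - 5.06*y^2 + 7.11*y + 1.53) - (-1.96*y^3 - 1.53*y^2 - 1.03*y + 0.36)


(1) = -I*n^5 - 7*n^4 - 2*I*n^4 - 14*n^3 + I*n^3 + 7*n^2 + 2*I*n^2 + 14*n
(2) = -4.47*r^2 + 1.57*r - 0.44
(3) = 2*o^2 + 4*o - 6
(4) = 9.116*b^5 + 21.701*b^4 - 0.0629*b^3 - 1.6018*b^2 - 12.2789*b - 2.585
(5) = 5.84*y^3 - 3.53*y^2 + 8.14*y + 1.17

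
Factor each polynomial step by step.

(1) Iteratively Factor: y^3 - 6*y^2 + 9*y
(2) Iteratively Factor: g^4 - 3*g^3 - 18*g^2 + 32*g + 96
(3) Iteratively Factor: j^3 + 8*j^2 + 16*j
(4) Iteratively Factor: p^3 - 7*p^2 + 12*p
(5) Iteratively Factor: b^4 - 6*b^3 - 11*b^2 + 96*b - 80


(1) = (y)*(y^2 - 6*y + 9) = y*(y - 3)*(y - 3)
(2) = (g - 4)*(g^3 + g^2 - 14*g - 24) = (g - 4)*(g + 2)*(g^2 - g - 12) = (g - 4)^2*(g + 2)*(g + 3)
(3) = (j + 4)*(j^2 + 4*j) = (j + 4)^2*(j)
(4) = (p - 3)*(p^2 - 4*p) = p*(p - 3)*(p - 4)
(5) = (b - 5)*(b^3 - b^2 - 16*b + 16) = (b - 5)*(b - 4)*(b^2 + 3*b - 4) = (b - 5)*(b - 4)*(b - 1)*(b + 4)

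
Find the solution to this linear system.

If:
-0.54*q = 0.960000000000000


Then:
q = -1.78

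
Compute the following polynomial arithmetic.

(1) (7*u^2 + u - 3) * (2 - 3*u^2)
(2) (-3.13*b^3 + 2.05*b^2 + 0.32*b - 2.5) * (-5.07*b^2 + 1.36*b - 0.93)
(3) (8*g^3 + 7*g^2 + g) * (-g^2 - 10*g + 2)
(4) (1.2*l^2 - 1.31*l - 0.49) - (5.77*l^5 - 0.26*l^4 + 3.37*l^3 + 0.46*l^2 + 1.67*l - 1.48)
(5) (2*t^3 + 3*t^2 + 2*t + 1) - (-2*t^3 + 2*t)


(1) = -21*u^4 - 3*u^3 + 23*u^2 + 2*u - 6
(2) = 15.8691*b^5 - 14.6503*b^4 + 4.0765*b^3 + 11.2037*b^2 - 3.6976*b + 2.325
(3) = -8*g^5 - 87*g^4 - 55*g^3 + 4*g^2 + 2*g
(4) = -5.77*l^5 + 0.26*l^4 - 3.37*l^3 + 0.74*l^2 - 2.98*l + 0.99
(5) = 4*t^3 + 3*t^2 + 1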